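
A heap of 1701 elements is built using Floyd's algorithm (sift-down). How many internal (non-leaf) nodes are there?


Leaf nodes occupy roughly half the array.
Sift-down is called for each internal node, starting from the last one.
Internal nodes = floor(n/2) = floor(1701/2) = 850


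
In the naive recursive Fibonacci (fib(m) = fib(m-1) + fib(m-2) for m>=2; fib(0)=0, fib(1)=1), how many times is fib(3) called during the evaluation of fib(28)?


Let N(m) = number of times fib(m) is called while evaluating fib(28).
N(28) = 1 (the initial call).
N(27) = 1 (only fib(28) calls it).
For 1 <= m <= 26: fib(m) is called by fib(m+1) and fib(m+2), so
  N(m) = N(m+1) + N(m+2).
fib(0) is called only by fib(2), so N(0) = N(2).
Walk down from m=28:
  N(28)=1, N(27)=1, N(26)=2, N(25)=3, N(24)=5, N(23)=8, N(22)=13, N(21)=21, N(20)=34, N(19)=55, N(18)=89, N(17)=144, N(16)=233, N(15)=377, N(14)=610, N(13)=987, N(12)=1597, N(11)=2584, N(10)=4181, N(9)=6765, N(8)=10946, N(7)=17711, N(6)=28657, N(5)=46368, N(4)=75025, N(3)=121393
N(3) = 121393


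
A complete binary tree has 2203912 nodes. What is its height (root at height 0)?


In a complete binary tree, level k holds nodes 2^k .. 2^(k+1)-1 (1-indexed).
Height = floor(log2(n)) = floor(log2(2203912)) = 21
Check: 2^21 = 2097152 <= 2203912 < 4194304 = 2^22


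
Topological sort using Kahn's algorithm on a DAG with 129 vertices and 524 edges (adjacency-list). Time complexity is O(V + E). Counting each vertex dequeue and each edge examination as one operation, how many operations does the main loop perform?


Kahn's algorithm:
  1. Compute in-degrees: O(V + E)
  2. Process queue: each vertex dequeued once (O(V))
     each edge examined once (O(E))
Total = V + E = 129 + 524 = 653


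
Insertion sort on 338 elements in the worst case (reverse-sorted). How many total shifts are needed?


In the worst case (reverse-sorted), each element shifts past all previous:
  Element 1: 1 shifts
  Element 2: 2 shifts
  Element 3: 3 shifts
  Element 4: 4 shifts
  Element 5: 5 shifts
  ...
  Element 337: 337 shifts
Total = 1 + 2 + ... + 337
= 338*(338-1)/2 = 56953


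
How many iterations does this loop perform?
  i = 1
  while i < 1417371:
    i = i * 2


The loop variable doubles each iteration:
i = 1 -> 2 -> 4 -> 8 -> 16 -> 32 -> 64 -> 128 -> 256 -> 512 -> 1024 -> 2048 -> 4096 -> 8192 -> 16384 -> 32768 -> 65536 -> 131072 -> 262144 -> 524288 -> 1048576 -> 2097152 (stop, 2097152 >= 1417371)
Number of doublings = ceil(log2(1417371)) = 21


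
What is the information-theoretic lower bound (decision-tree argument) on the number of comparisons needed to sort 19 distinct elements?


A binary decision tree of height h has at most 2^h leaves and needs at least n! of them, so h >= ceil(log2(n!)).
Compute 19! as a running product:
  x2 = 2, x3 = 6, x4 = 24, x5 = 120
  x6 = 720, x7 = 5040, x8 = 40320, x9 = 362880
  x10 = 3628800, x11 = 39916800, x12 = 479001600, x13 = 6227020800
  x14 = 87178291200, x15 = 1307674368000, x16 = 20922789888000, x17 = 355687428096000
  x18 = 6402373705728000, x19 = 121645100408832000
19! = 121645100408832000
Bracket between powers of 2:
  2^56 = 72057594037927936 < 121645100408832000 <= 144115188075855872 = 2^57
So ceil(log2(19!)) = 57


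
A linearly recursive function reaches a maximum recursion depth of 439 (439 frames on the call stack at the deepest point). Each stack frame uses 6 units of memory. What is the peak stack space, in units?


Maximum recursion depth = 439 frames
Memory per frame = 6 units
Total stack space = depth * frame_size
= 439 * 6 = 2634


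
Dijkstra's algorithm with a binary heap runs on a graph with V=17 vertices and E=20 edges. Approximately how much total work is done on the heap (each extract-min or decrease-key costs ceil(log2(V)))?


Dijkstra with a binary heap: each vertex is extracted once, each edge may relax once.
Each heap operation costs O(log V).
V + E = 17 + 20 = 37
ceil(log2(17)) = 5 (since 2^4 = 16 < 17 <= 32 = 2^5)
Total heap work = (V+E) * ceil(log2(V)) = 37 * 5 = 185


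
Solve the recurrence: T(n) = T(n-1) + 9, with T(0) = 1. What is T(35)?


Unrolling the recurrence:
T(35) = T(34) + 9
       = T(33) + 9 + 9
       = T(32) + 9*3
       ...
       = T(0) + 9*35
       = 1 + 315 = 316


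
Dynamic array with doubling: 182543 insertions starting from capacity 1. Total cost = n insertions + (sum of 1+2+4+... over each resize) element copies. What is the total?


n = 182543
Insertion costs: 182543
Resizes copy 1, 2, 4, ... up to the largest power of 2 that is <= n-1 = 182542, i.e. 131072.
Copy costs = 1 + 2 + 4 + 8 + 16 + 32 + 64 + 128 + 256 + 512 + 1024 + 2048 + 4096 + 8192 + 16384 + 32768 + 65536 + 131072 = 262143
Total = 182543 + 262143 = 444686


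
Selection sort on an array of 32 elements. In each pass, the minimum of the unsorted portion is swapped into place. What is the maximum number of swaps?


Selection sort performs one swap per pass:
  Pass 1: find min in positions 0 to 31, swap with position 0
  Pass 2: find min in positions 1 to 31, swap with position 1
  Pass 3: find min in positions 2 to 31, swap with position 2
  Pass 4: find min in positions 3 to 31, swap with position 3
  Pass 5: find min in positions 4 to 31, swap with position 4
  ... (26 more passes)
Total passes (and swaps) = n - 1 = 32 - 1 = 31


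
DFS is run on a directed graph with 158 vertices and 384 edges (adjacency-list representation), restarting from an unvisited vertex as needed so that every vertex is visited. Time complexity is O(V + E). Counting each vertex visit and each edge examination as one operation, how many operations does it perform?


A full DFS traversal processes each vertex exactly once (push/pop on stack).
Each directed edge is examined once.
V = 158, E = 384
V + E = 542


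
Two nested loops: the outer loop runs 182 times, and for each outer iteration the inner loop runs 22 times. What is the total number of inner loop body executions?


Outer loop: 182 iterations
Inner loop: 22 iterations per outer iteration
Total = 182 * 22 = 4004


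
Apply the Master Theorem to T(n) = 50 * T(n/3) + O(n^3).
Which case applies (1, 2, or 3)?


The Master Theorem: T(n) = a*T(n/b) + O(n^c)
  a = 50, b = 3, c = 3
log_b(a) = log_3(50) ~ 3.561
Compare b^c with a: 3^3 = 27 < 50, so c < log_b(a).
Since c < log_b(a), Case 1 applies.
T(n) = O(n^(log_3 50)) ~ O(n^3.561)
Master Theorem case = 1


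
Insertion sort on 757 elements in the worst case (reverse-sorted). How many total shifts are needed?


In the worst case (reverse-sorted), each element shifts past all previous:
  Element 1: 1 shifts
  Element 2: 2 shifts
  Element 3: 3 shifts
  Element 4: 4 shifts
  Element 5: 5 shifts
  ...
  Element 756: 756 shifts
Total = 1 + 2 + ... + 756
= 757*(757-1)/2 = 286146


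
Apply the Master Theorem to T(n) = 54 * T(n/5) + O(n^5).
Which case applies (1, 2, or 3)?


The Master Theorem: T(n) = a*T(n/b) + O(n^c)
  a = 54, b = 5, c = 5
log_b(a) = log_5(54) ~ 2.478
Compare b^c with a: 5^5 = 3125 > 54, so c > log_b(a).
Since c > log_b(a), Case 3 applies.
T(n) = O(n^5)
Master Theorem case = 3


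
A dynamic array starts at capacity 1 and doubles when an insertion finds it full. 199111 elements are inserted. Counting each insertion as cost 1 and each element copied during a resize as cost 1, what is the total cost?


n = 199111
Insertion costs: 199111
Resizes copy 1, 2, 4, ... up to the largest power of 2 that is <= n-1 = 199110, i.e. 131072.
Copy costs = 1 + 2 + 4 + 8 + 16 + 32 + 64 + 128 + 256 + 512 + 1024 + 2048 + 4096 + 8192 + 16384 + 32768 + 65536 + 131072 = 262143
Total = 199111 + 262143 = 461254


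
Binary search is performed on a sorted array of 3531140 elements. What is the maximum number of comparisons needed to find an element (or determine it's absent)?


Binary search halves the search space each comparison:
  Step 1: search space = 3531140 -> 1765570
  Step 2: search space = 1765570 -> 882785
  Step 3: search space = 882785 -> 441392
  Step 4: search space = 441392 -> 220696
  Step 5: search space = 220696 -> 110348
  Step 6: search space = 110348 -> 55174
  Step 7: search space = 55174 -> 27587
  Step 8: search space = 27587 -> 13793
  Step 9: search space = 13793 -> 6896
  Step 10: search space = 6896 -> 3448
  Step 11: search space = 3448 -> 1724
  Step 12: search space = 1724 -> 862
  Step 13: search space = 862 -> 431
  Step 14: search space = 431 -> 215
  Step 15: search space = 215 -> 107
  Step 16: search space = 107 -> 53
  Step 17: search space = 53 -> 26
  Step 18: search space = 26 -> 13
  Step 19: search space = 13 -> 6
  Step 20: search space = 6 -> 3
  Step 21: search space = 3 -> 1
  Step 22: search space = 1 (final check)
Maximum comparisons = floor(log2(3531140)) + 1 = 21 + 1 = 22


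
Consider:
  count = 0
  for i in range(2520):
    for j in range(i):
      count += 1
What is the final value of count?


For each i, the inner loop runs i times:
  i=0: inner runs 0 times
  i=1: inner runs 1 time
  i=2: inner runs 2 times
  i=3: inner runs 3 times
  i=4: inner runs 4 times
  i=5: inner runs 5 times
  i=6: inner runs 6 times
  i=7: inner runs 7 times
  ...
Total = 0 + 1 + 2 + ... + 2519 = 2520*(2520-1)/2 = 3173940


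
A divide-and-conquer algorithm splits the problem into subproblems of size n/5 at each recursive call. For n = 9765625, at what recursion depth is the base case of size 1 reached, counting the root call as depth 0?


At each depth, the problem size is divided by 5:
  Depth 0: problem size = 9765625
  Depth 1: problem size = 1953125
  Depth 2: problem size = 390625
  Depth 3: problem size = 78125
  Depth 4: problem size = 15625
  Depth 5: problem size = 3125
  Depth 6: problem size = 625
  Depth 7: problem size = 125
  Depth 8: problem size = 25
  Depth 9: problem size = 5
  Depth 10: problem size = 1 (base case)
The base case is reached at depth log_5(9765625) = 10 (the tree has 11 levels counting depth 0, but the depth asked for is 10).
Recursion depth = 10


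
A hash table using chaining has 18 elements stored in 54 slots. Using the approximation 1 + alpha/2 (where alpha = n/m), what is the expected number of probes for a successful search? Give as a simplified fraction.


Load factor alpha = n/m = 18/54
Expected probes = 1 + alpha/2 = 1 + 18/(2*54)
= 1 + 18/108
= 108/108 + 18/108
= 126/108
Simplify: 7/6


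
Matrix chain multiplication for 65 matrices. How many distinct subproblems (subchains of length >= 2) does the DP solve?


Subproblems are indexed by (i, j) where i < j.
Number of such pairs = n*(n-1)/2
= 65 * 64 / 2
= 2080


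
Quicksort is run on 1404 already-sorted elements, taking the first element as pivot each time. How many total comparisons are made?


Sum of comparisons per partition:
1403 + 1402 + ... + 1 + 0
= 1404 * (1404 - 1) / 2
= 1404 * 1403 / 2
= 984906


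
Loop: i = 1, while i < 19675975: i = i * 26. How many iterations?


i multiplies by 26 each step:
i = 1 -> 26 -> 676 -> 17576 -> 456976 -> 11881376 -> 308915776 (stop)
Iterations = ceil(log_26(19675975)) = 6


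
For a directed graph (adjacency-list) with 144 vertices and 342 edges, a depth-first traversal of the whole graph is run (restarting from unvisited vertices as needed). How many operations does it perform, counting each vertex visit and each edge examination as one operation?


A full DFS traversal visits each vertex once and examines each edge once.
V = 144
E = 342
Sum = 144 + 342 = 486


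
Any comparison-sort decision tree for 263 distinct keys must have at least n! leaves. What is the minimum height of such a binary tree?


A binary decision tree of height h has at most 2^h leaves and needs at least n! of them, so h >= ceil(log2(n!)).
263! is far too large to multiply out, so use Stirling's series:
  ln(n!) ~ n ln n - n + (1/2) ln(2 pi n) + 1/(12n)  (error below 1/(360 n^3), negligible here)
  ln(263) = 5.5721540
  n ln n = 263 * 5.5721540 = 1465.4765
  (1/2) ln(2 pi * 263) = (1/2) ln(1652.4777) = 3.7050
  1/(12*263) = 0.0003
  ln(263!) ~ 1465.4765 - 263 + 3.7050 + 0.0003 = 1206.1818
Convert to base 2: log2(263!) = 1206.1818 / ln 2 = 1206.1818 / 0.69314718 = 1740.1525
ceil(1740.1525) = 1741


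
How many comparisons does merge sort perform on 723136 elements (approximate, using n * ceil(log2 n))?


Recursion depth: ceil(log2(723136)) = 20
Each recursion level merges n = 723136 elements
Total = 723136 * 20 = 14462720


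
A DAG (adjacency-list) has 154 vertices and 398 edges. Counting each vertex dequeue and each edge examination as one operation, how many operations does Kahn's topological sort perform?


V = 154 (vertex processing)
E = 398 (edge processing)
V + E = 154 + 398 = 552


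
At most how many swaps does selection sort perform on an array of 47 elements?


Each of the 46 passes places one element in its final position.
Pass 1: swap minimum into position 0
Pass 2: swap minimum of remaining into position 1
...
Pass 46: last two elements, one swap
Maximum swaps = 47 - 1 = 46


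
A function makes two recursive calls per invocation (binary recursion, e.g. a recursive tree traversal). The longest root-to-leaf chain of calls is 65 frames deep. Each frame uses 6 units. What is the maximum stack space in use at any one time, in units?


Binary recursion: the two calls run one after the other, so only one root-to-leaf chain of frames is on the stack at a time.
Maximum depth (longest chain) = 65 frames
Each frame = 6 units
Max stack space = 65 * 6 = 390


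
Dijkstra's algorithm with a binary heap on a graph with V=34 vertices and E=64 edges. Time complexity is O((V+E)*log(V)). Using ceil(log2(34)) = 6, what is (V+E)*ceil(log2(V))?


Dijkstra with a binary heap: each vertex is extracted once, each edge may relax once.
Each heap operation costs O(log V).
V + E = 34 + 64 = 98
ceil(log2(34)) = 6 (since 2^5 = 32 < 34 <= 64 = 2^6)
Total heap work = (V+E) * ceil(log2(V)) = 98 * 6 = 588


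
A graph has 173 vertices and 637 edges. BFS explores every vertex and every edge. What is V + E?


A full BFS traversal dequeues each vertex once and examines each edge once.
Vertex visits: 173
Edge visits: 637
V + E = 173 + 637 = 810


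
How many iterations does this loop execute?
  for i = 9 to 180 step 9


The loop variable i takes values starting at 9 and increments by 9 each iteration.
Sequence: i = 9, 18, 27, 36, 45, 54, 63, 72, 81, ...
The upper bound 180 is inclusive, so the count is floor((last - first) / step) + 1:
floor((180 - 9) / 9) + 1 = floor(171/9) + 1 = 19 + 1 = 20


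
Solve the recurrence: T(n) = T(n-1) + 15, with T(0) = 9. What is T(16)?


Unrolling the recurrence:
T(16) = T(15) + 15
       = T(14) + 15 + 15
       = T(13) + 15*3
       ...
       = T(0) + 15*16
       = 9 + 240 = 249


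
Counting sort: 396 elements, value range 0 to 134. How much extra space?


n = 396 (output array)
k = 135 (count array for 135 distinct values)
Extra space = 396 + 135 = 531


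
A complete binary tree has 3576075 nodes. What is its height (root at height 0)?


In a complete binary tree, level k holds nodes 2^k .. 2^(k+1)-1 (1-indexed).
Height = floor(log2(n)) = floor(log2(3576075)) = 21
Check: 2^21 = 2097152 <= 3576075 < 4194304 = 2^22


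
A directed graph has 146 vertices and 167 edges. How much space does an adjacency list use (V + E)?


Adjacency list: one list head per vertex + one entry per edge
Vertex heads: 146
Edge entries: 167
Total = 146 + 167 = 313


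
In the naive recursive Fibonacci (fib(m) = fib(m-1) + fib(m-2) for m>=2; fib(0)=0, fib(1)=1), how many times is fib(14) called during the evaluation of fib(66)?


Let N(m) = number of times fib(m) is called while evaluating fib(66).
N(66) = 1 (the initial call).
N(65) = 1 (only fib(66) calls it).
For 1 <= m <= 64: fib(m) is called by fib(m+1) and fib(m+2), so
  N(m) = N(m+1) + N(m+2).
fib(0) is called only by fib(2), so N(0) = N(2).
Walk down from m=66:
  N(66)=1, N(65)=1, N(64)=2, N(63)=3, N(62)=5, N(61)=8, N(60)=13, N(59)=21, N(58)=34, N(57)=55, N(56)=89, N(55)=144, N(54)=233, N(53)=377, N(52)=610, N(51)=987, N(50)=1597, N(49)=2584, N(48)=4181, N(47)=6765, N(46)=10946, N(45)=17711, N(44)=28657, N(43)=46368, N(42)=75025, N(41)=121393, N(40)=196418, N(39)=317811, N(38)=514229, N(37)=832040, N(36)=1346269, N(35)=2178309, N(34)=3524578, N(33)=5702887, N(32)=9227465, N(31)=14930352, N(30)=24157817, N(29)=39088169, N(28)=63245986, N(27)=102334155, N(26)=165580141, N(25)=267914296, N(24)=433494437, N(23)=701408733, N(22)=1134903170, N(21)=1836311903, N(20)=2971215073, N(19)=4807526976, N(18)=7778742049, N(17)=12586269025, N(16)=20365011074, N(15)=32951280099, N(14)=53316291173
N(14) = 53316291173


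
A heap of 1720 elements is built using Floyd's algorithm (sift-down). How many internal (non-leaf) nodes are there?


Leaf nodes occupy roughly half the array.
Sift-down is called for each internal node, starting from the last one.
Internal nodes = floor(n/2) = floor(1720/2) = 860


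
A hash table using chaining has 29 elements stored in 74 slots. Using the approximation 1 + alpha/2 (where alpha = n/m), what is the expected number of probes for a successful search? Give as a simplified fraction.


Load factor alpha = n/m = 29/74
Expected probes = 1 + alpha/2 = 1 + 29/(2*74)
= 1 + 29/148
= 148/148 + 29/148
= 177/148


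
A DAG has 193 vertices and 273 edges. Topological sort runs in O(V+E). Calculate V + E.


V = 193 (vertex processing)
E = 273 (edge processing)
V + E = 193 + 273 = 466


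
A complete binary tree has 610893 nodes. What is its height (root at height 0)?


In a complete binary tree, level k holds nodes 2^k .. 2^(k+1)-1 (1-indexed).
Height = floor(log2(n)) = floor(log2(610893)) = 19
Check: 2^19 = 524288 <= 610893 < 1048576 = 2^20


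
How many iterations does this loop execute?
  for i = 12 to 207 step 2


The loop variable i takes values starting at 12 and increments by 2 each iteration.
Sequence: i = 12, 14, 16, 18, 20, 22, 24, 26, 28, ...
The upper bound 207 is inclusive, so the count is floor((last - first) / step) + 1:
floor((207 - 12) / 2) + 1 = floor(195/2) + 1 = 97 + 1 = 98


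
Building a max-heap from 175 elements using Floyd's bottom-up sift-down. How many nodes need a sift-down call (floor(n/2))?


In a heap of 175 elements (0-indexed array):
  Last element index: 174
  Parent of last element: floor((174 - 1) / 2) = 86
  Internal nodes: indices 0 to 86
  Count = floor(175/2) = 87


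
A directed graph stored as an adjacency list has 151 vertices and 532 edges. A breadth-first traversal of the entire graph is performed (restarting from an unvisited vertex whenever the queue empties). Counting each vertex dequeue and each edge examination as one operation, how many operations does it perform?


A full BFS traversal dequeues each vertex once and examines each edge once.
Vertex visits: 151
Edge visits: 532
V + E = 151 + 532 = 683


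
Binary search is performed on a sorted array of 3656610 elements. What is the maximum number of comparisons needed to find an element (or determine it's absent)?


Binary search halves the search space each comparison:
  Step 1: search space = 3656610 -> 1828305
  Step 2: search space = 1828305 -> 914152
  Step 3: search space = 914152 -> 457076
  Step 4: search space = 457076 -> 228538
  Step 5: search space = 228538 -> 114269
  Step 6: search space = 114269 -> 57134
  Step 7: search space = 57134 -> 28567
  Step 8: search space = 28567 -> 14283
  Step 9: search space = 14283 -> 7141
  Step 10: search space = 7141 -> 3570
  Step 11: search space = 3570 -> 1785
  Step 12: search space = 1785 -> 892
  Step 13: search space = 892 -> 446
  Step 14: search space = 446 -> 223
  Step 15: search space = 223 -> 111
  Step 16: search space = 111 -> 55
  Step 17: search space = 55 -> 27
  Step 18: search space = 27 -> 13
  Step 19: search space = 13 -> 6
  Step 20: search space = 6 -> 3
  Step 21: search space = 3 -> 1
  Step 22: search space = 1 (final check)
Maximum comparisons = floor(log2(3656610)) + 1 = 21 + 1 = 22


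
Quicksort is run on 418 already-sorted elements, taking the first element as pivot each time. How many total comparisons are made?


Sum of comparisons per partition:
417 + 416 + ... + 1 + 0
= 418 * (418 - 1) / 2
= 418 * 417 / 2
= 87153


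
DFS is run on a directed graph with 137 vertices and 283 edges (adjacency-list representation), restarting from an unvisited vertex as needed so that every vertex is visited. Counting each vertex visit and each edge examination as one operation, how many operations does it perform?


A full DFS traversal processes each vertex exactly once (push/pop on stack).
Each directed edge is examined once.
V = 137, E = 283
V + E = 420


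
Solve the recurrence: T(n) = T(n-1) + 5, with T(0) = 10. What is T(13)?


Unrolling the recurrence:
T(13) = T(12) + 5
       = T(11) + 5 + 5
       = T(10) + 5*3
       ...
       = T(0) + 5*13
       = 10 + 65 = 75


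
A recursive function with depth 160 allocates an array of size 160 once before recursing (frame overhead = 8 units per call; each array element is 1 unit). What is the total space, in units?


Array allocation: 160 units (allocated once)
Stack frames: 160 deep * 8 per frame = 1280 units
Total = 160 + 1280 = 1440


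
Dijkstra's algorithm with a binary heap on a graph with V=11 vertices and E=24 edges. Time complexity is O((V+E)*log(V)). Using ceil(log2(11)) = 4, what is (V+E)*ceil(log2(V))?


Dijkstra with a binary heap: each vertex is extracted once, each edge may relax once.
Each heap operation costs O(log V).
V + E = 11 + 24 = 35
ceil(log2(11)) = 4 (since 2^3 = 8 < 11 <= 16 = 2^4)
Total heap work = (V+E) * ceil(log2(V)) = 35 * 4 = 140


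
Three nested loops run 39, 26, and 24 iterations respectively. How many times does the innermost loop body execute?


Loop 1 (outermost): 39 iterations
Loop 2 (middle): 26 iterations per outer
Loop 3 (innermost): 24 iterations per middle
Total = 39 * 26 * 24 = 24336


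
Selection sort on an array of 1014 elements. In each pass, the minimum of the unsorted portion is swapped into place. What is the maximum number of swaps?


Selection sort performs one swap per pass:
  Pass 1: find min in positions 0 to 1013, swap with position 0
  Pass 2: find min in positions 1 to 1013, swap with position 1
  Pass 3: find min in positions 2 to 1013, swap with position 2
  Pass 4: find min in positions 3 to 1013, swap with position 3
  Pass 5: find min in positions 4 to 1013, swap with position 4
  ... (1008 more passes)
Total passes (and swaps) = n - 1 = 1014 - 1 = 1013


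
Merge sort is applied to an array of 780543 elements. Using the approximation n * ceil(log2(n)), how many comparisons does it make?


Merge sort divides the array into halves recursively.
Number of levels = ceil(log2(780543)) = 20
At each level, approximately n = 780543 comparisons are needed for merging.
Total comparisons ~ n * ceil(log2(n)) = 780543 * 20 = 15610860


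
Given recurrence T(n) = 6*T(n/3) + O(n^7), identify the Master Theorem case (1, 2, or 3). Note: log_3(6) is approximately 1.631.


Master Theorem parameters: a=6, b=3, c=7
log_b(a) = 1.631
Compare b^c with a: 3^7 = 2187 > 6, so c > log_b(a).
Comparing c=7 vs log_b(a)=1.631:
7 > 1.631 => Case 3
Result: T(n) = O(n^7)
Master Theorem case = 3


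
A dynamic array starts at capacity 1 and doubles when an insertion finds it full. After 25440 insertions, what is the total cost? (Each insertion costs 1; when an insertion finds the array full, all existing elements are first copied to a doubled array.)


Insertion cost: 25440 (one per element)
Resizes occur just before inserting elements 2, 3, 5, 9, ...
Elements copied at each resize: 1 + 2 + 4 + 8 + 16 + 32 + 64 + 128 + 256 + 512 + 1024 + 2048 + 4096 + 8192 + 16384
Sum of copies = 32767 (geometric series: 2^k - 1)
Total = 25440 + 32767 = 58207


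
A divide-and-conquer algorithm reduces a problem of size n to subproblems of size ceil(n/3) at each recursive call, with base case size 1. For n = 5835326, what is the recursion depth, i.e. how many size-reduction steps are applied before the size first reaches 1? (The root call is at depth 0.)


Each step divides the size by 3 (rounding up); after k steps the size is ceil(n/3^k), which equals 1 exactly when 3^k >= n.
So the depth is the smallest k with 3^k >= 5835326, i.e. ceil(log_3(5835326)).
3^14 = 4782969 < 5835326 <= 14348907 = 3^15
Recursion depth = 15


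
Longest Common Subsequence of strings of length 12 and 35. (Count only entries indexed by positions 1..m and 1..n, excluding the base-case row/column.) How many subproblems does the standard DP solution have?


DP table indexed by positions in both strings.
First string: 12 positions
Second string: 35 positions
Total = 12 * 35 = 420


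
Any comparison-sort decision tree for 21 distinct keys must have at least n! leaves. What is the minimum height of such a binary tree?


A binary decision tree of height h has at most 2^h leaves and needs at least n! of them, so h >= ceil(log2(n!)).
Compute 21! as a running product:
  x2 = 2, x3 = 6, x4 = 24, x5 = 120
  x6 = 720, x7 = 5040, x8 = 40320, x9 = 362880
  x10 = 3628800, x11 = 39916800, x12 = 479001600, x13 = 6227020800
  x14 = 87178291200, x15 = 1307674368000, x16 = 20922789888000, x17 = 355687428096000
  x18 = 6402373705728000, x19 = 121645100408832000, x20 = 2432902008176640000, x21 = 51090942171709440000
21! = 51090942171709440000
Bracket between powers of 2:
  2^65 = 36893488147419103232 < 51090942171709440000 <= 73786976294838206464 = 2^66
So ceil(log2(21!)) = 66


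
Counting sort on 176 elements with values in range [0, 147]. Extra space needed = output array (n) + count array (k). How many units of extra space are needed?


Output array size: 176 (to store sorted result)
Count array size: 148 (one slot per possible value, range 0 to 147)
Total extra space = 176 + 148 = 324


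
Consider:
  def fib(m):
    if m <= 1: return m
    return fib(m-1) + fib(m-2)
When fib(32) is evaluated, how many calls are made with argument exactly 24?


Let N(m) = number of times fib(m) is called while evaluating fib(32).
N(32) = 1 (the initial call).
N(31) = 1 (only fib(32) calls it).
For 1 <= m <= 30: fib(m) is called by fib(m+1) and fib(m+2), so
  N(m) = N(m+1) + N(m+2).
fib(0) is called only by fib(2), so N(0) = N(2).
Walk down from m=32:
  N(32)=1, N(31)=1, N(30)=2, N(29)=3, N(28)=5, N(27)=8, N(26)=13, N(25)=21, N(24)=34
N(24) = 34


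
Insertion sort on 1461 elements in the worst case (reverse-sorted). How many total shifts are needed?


In the worst case (reverse-sorted), each element shifts past all previous:
  Element 1: 1 shifts
  Element 2: 2 shifts
  Element 3: 3 shifts
  Element 4: 4 shifts
  Element 5: 5 shifts
  ...
  Element 1460: 1460 shifts
Total = 1 + 2 + ... + 1460
= 1461*(1461-1)/2 = 1066530


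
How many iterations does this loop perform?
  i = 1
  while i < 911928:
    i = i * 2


The loop variable doubles each iteration:
i = 1 -> 2 -> 4 -> 8 -> 16 -> 32 -> 64 -> 128 -> 256 -> 512 -> 1024 -> 2048 -> 4096 -> 8192 -> 16384 -> 32768 -> 65536 -> 131072 -> 262144 -> 524288 -> 1048576 (stop, 1048576 >= 911928)
Number of doublings = ceil(log2(911928)) = 20


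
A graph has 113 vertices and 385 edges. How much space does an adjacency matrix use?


Adjacency matrix: V x V grid of entries
Space = V^2 = 113^2 = 113 * 113 = 12769


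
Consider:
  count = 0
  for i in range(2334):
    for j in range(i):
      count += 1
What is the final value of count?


For each i, the inner loop runs i times:
  i=0: inner runs 0 times
  i=1: inner runs 1 time
  i=2: inner runs 2 times
  i=3: inner runs 3 times
  i=4: inner runs 4 times
  i=5: inner runs 5 times
  i=6: inner runs 6 times
  i=7: inner runs 7 times
  ...
Total = 0 + 1 + 2 + ... + 2333 = 2334*(2334-1)/2 = 2722611


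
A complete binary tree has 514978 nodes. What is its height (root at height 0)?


In a complete binary tree, level k holds nodes 2^k .. 2^(k+1)-1 (1-indexed).
Height = floor(log2(n)) = floor(log2(514978)) = 18
Check: 2^18 = 262144 <= 514978 < 524288 = 2^19


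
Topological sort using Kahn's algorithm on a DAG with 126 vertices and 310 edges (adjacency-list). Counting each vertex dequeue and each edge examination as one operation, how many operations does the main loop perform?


Kahn's algorithm:
  1. Compute in-degrees: O(V + E)
  2. Process queue: each vertex dequeued once (O(V))
     each edge examined once (O(E))
Total = V + E = 126 + 310 = 436


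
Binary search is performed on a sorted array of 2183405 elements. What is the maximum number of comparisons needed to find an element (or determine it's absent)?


Binary search halves the search space each comparison:
  Step 1: search space = 2183405 -> 1091702
  Step 2: search space = 1091702 -> 545851
  Step 3: search space = 545851 -> 272925
  Step 4: search space = 272925 -> 136462
  Step 5: search space = 136462 -> 68231
  Step 6: search space = 68231 -> 34115
  Step 7: search space = 34115 -> 17057
  Step 8: search space = 17057 -> 8528
  Step 9: search space = 8528 -> 4264
  Step 10: search space = 4264 -> 2132
  Step 11: search space = 2132 -> 1066
  Step 12: search space = 1066 -> 533
  Step 13: search space = 533 -> 266
  Step 14: search space = 266 -> 133
  Step 15: search space = 133 -> 66
  Step 16: search space = 66 -> 33
  Step 17: search space = 33 -> 16
  Step 18: search space = 16 -> 8
  Step 19: search space = 8 -> 4
  Step 20: search space = 4 -> 2
  Step 21: search space = 2 -> 1
  Step 22: search space = 1 (final check)
Maximum comparisons = floor(log2(2183405)) + 1 = 21 + 1 = 22


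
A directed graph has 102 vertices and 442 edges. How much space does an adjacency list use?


Adjacency list: one list head per vertex + one entry per edge
Vertex heads: 102
Edge entries: 442
Total = 102 + 442 = 544


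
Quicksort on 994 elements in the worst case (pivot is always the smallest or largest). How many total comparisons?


In the worst case, each partition step picks the worst pivot:
  Partition 1: 993 comparisons (n-1 elements to compare)
  Partition 2: 992 comparisons
  Partition 3: 991 comparisons
  Partition 4: 990 comparisons
  Partition 5: 989 comparisons
  ...
  Last partition: 0 comparisons
Total = (n-1) + (n-2) + ... + 1 + 0 = n*(n-1)/2
= 994*993/2 = 493521


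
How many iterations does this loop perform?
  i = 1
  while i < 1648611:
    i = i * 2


The loop variable doubles each iteration:
i = 1 -> 2 -> 4 -> 8 -> 16 -> 32 -> 64 -> 128 -> 256 -> 512 -> 1024 -> 2048 -> 4096 -> 8192 -> 16384 -> 32768 -> 65536 -> 131072 -> 262144 -> 524288 -> 1048576 -> 2097152 (stop, 2097152 >= 1648611)
Number of doublings = ceil(log2(1648611)) = 21


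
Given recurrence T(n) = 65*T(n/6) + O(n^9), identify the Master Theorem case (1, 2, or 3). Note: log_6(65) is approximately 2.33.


Master Theorem parameters: a=65, b=6, c=9
log_b(a) = 2.33
Compare b^c with a: 6^9 = 10077696 > 65, so c > log_b(a).
Comparing c=9 vs log_b(a)=2.33:
9 > 2.33 => Case 3
Result: T(n) = O(n^9)
Master Theorem case = 3


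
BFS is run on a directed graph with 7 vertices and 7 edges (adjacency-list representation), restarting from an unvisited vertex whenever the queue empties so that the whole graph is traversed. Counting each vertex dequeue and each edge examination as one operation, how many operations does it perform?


A full BFS traversal dequeues each vertex exactly once and examines each directed edge exactly once.
V = 7 (vertex processing cost)
E = 7 (edge examination cost)
Total operations proportional to V + E = 7 + 7 = 14


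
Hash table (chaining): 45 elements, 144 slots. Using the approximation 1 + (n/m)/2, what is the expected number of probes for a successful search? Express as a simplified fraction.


Computing expected probes:
alpha = 45/144
= 1 + alpha/2
= 1 + 45/(2*144)
= (2*144 + 45) / (2*144)
= 333/288 = 37/32


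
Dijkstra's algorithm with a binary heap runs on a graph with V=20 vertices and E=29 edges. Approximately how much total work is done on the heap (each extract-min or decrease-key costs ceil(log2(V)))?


Dijkstra with a binary heap: each vertex is extracted once, each edge may relax once.
Each heap operation costs O(log V).
V + E = 20 + 29 = 49
ceil(log2(20)) = 5 (since 2^4 = 16 < 20 <= 32 = 2^5)
Total heap work = (V+E) * ceil(log2(V)) = 49 * 5 = 245


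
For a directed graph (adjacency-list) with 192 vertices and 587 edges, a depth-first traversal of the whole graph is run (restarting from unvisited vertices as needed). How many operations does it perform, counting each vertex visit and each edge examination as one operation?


A full DFS traversal visits each vertex once and examines each edge once.
V = 192
E = 587
Sum = 192 + 587 = 779


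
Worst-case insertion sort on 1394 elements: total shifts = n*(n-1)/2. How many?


Sum of shifts = 1 + 2 + 3 + ... + 1393
= 1394 * 1393 / 2
= 1941842 / 2
= 970921


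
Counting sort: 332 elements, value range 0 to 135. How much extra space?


n = 332 (output array)
k = 136 (count array for 136 distinct values)
Extra space = 332 + 136 = 468


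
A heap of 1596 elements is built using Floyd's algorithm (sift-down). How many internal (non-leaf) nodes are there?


Leaf nodes occupy roughly half the array.
Sift-down is called for each internal node, starting from the last one.
Internal nodes = floor(n/2) = floor(1596/2) = 798


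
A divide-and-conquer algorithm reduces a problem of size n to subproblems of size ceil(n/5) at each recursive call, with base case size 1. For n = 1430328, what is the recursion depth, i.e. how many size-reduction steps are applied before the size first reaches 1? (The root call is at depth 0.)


Each step divides the size by 5 (rounding up); after k steps the size is ceil(n/5^k), which equals 1 exactly when 5^k >= n.
So the depth is the smallest k with 5^k >= 1430328, i.e. ceil(log_5(1430328)).
5^8 = 390625 < 1430328 <= 1953125 = 5^9
Recursion depth = 9


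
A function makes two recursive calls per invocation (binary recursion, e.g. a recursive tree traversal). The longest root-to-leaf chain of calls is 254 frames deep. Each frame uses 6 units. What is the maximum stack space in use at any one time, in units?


Binary recursion: the two calls run one after the other, so only one root-to-leaf chain of frames is on the stack at a time.
Maximum depth (longest chain) = 254 frames
Each frame = 6 units
Max stack space = 254 * 6 = 1524


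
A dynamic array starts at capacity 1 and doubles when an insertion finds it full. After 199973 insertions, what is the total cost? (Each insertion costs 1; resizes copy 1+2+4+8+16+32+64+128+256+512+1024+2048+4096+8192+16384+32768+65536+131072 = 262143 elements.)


Insertion cost: 199973 (one per element)
Resizes occur just before inserting elements 2, 3, 5, 9, ...
Elements copied at each resize: 1 + 2 + 4 + 8 + 16 + 32 + 64 + 128 + 256 + 512 + 1024 + 2048 + 4096 + 8192 + 16384 + 32768 + 65536 + 131072
Sum of copies = 262143 (geometric series: 2^k - 1)
Total = 199973 + 262143 = 462116


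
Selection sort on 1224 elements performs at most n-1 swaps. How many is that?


Each of the 1223 passes places one element in its final position.
Pass 1: swap minimum into position 0
Pass 2: swap minimum of remaining into position 1
...
Pass 1223: last two elements, one swap
Maximum swaps = 1224 - 1 = 1223


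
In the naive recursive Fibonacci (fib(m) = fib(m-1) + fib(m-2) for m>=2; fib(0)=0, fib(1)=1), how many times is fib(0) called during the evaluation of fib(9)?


Let N(m) = number of times fib(m) is called while evaluating fib(9).
N(9) = 1 (the initial call).
N(8) = 1 (only fib(9) calls it).
For 1 <= m <= 7: fib(m) is called by fib(m+1) and fib(m+2), so
  N(m) = N(m+1) + N(m+2).
fib(0) is called only by fib(2), so N(0) = N(2).
Walk down from m=9:
  N(9)=1, N(8)=1, N(7)=2, N(6)=3, N(5)=5, N(4)=8, N(3)=13, N(2)=21, N(1)=34, N(0)=N(2)=21
N(0) = 21


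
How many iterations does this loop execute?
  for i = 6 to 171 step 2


The loop variable i takes values starting at 6 and increments by 2 each iteration.
Sequence: i = 6, 8, 10, 12, 14, 16, 18, 20, 22, ...
The upper bound 171 is inclusive, so the count is floor((last - first) / step) + 1:
floor((171 - 6) / 2) + 1 = floor(165/2) + 1 = 82 + 1 = 83


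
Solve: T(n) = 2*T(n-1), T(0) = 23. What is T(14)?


Unrolling:
T(14) = 2*T(13) = 2^2*T(12) = ... = 2^14*T(0)
= 2^14 * 23
= 16384 * 23 = 376832


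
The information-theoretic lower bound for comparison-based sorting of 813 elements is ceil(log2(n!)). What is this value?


A binary decision tree of height h has at most 2^h leaves and needs at least n! of them, so h >= ceil(log2(n!)).
813! is far too large to multiply out, so use Stirling's series:
  ln(n!) ~ n ln n - n + (1/2) ln(2 pi n) + 1/(12n)  (error below 1/(360 n^3), negligible here)
  ln(813) = 6.7007311
  n ln n = 813 * 6.7007311 = 5447.6944
  (1/2) ln(2 pi * 813) = (1/2) ln(5108.2297) = 4.2693
  1/(12*813) = 0.0001
  ln(813!) ~ 5447.6944 - 813 + 4.2693 + 0.0001 = 4638.9638
Convert to base 2: log2(813!) = 4638.9638 / ln 2 = 4638.9638 / 0.69314718 = 6692.6101
ceil(6692.6101) = 6693


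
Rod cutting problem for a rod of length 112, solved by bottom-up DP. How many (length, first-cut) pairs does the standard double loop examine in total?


For each subproblem length i = 1..112, the inner loop considers i possible first cuts.
Total = 1 + 2 + ... + 112
= 112*(112+1)/2
= 112*113/2 = 6328


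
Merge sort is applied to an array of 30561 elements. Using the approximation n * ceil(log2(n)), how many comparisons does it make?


Merge sort divides the array into halves recursively.
Number of levels = ceil(log2(30561)) = 15
At each level, approximately n = 30561 comparisons are needed for merging.
Total comparisons ~ n * ceil(log2(n)) = 30561 * 15 = 458415


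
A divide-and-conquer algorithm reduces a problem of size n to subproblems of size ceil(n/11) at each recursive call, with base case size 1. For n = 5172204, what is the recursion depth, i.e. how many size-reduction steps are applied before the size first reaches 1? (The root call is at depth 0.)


Each step divides the size by 11 (rounding up); after k steps the size is ceil(n/11^k), which equals 1 exactly when 11^k >= n.
So the depth is the smallest k with 11^k >= 5172204, i.e. ceil(log_11(5172204)).
11^6 = 1771561 < 5172204 <= 19487171 = 11^7
Recursion depth = 7


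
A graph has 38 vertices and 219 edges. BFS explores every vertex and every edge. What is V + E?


A full BFS traversal dequeues each vertex once and examines each edge once.
Vertex visits: 38
Edge visits: 219
V + E = 38 + 219 = 257


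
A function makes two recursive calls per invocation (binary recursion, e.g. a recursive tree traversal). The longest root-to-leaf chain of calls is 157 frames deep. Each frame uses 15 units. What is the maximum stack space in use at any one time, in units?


Binary recursion: the two calls run one after the other, so only one root-to-leaf chain of frames is on the stack at a time.
Maximum depth (longest chain) = 157 frames
Each frame = 15 units
Max stack space = 157 * 15 = 2355


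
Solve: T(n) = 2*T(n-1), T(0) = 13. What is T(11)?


Unrolling:
T(11) = 2*T(10) = 2^2*T(9) = ... = 2^11*T(0)
= 2^11 * 13
= 2048 * 13 = 26624


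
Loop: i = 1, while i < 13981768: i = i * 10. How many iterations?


i multiplies by 10 each step:
i = 1 -> 10 -> 100 -> 1000 -> 10000 -> 100000 -> 1000000 -> 10000000 -> 100000000 (stop)
Iterations = ceil(log_10(13981768)) = 8


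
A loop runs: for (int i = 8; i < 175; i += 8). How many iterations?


Loop starts at i = 8, increments by 8, stops when i >= 175.
Number of iterations = ceil((175 - 8) / 8)
= ceil(167 / 8)
= 21


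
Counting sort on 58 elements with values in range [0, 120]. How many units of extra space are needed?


Output array size: 58 (to store sorted result)
Count array size: 121 (one slot per possible value, range 0 to 120)
Total extra space = 58 + 121 = 179


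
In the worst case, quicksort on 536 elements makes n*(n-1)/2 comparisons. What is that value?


Sum of comparisons per partition:
535 + 534 + ... + 1 + 0
= 536 * (536 - 1) / 2
= 536 * 535 / 2
= 143380
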